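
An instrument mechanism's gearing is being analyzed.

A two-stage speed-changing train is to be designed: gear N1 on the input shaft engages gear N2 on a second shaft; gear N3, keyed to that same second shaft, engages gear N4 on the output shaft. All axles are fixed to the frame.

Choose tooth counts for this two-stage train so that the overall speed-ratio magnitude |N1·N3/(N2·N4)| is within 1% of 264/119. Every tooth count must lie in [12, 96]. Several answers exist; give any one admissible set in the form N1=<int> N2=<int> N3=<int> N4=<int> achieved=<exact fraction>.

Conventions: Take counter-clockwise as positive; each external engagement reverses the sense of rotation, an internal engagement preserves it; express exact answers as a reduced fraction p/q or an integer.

topology: fixed-axis compound train — 2 stages, target 264/119
target = 264/119 in lowest terms: an exact hit needs N1·N3 = k·264 and N2·N4 = k·119 for one integer k, every count in [12, 96]; additionally prefer no 1:1 stage (N1 ≠ N2, N3 ≠ N4)
k = 1: no 1:1-free in-range split of k·264 and k·119 into factor pairs; take k = 2
k = 2: N1·N3 = 528 = 12·44, N2·N4 = 238 = 14·17
achieved = 12·44/(14·17) = 264/119; |achieved − target| = 0 ≤ 66/2975 ✓

N1=12 N2=14 N3=44 N4=17 achieved=264/119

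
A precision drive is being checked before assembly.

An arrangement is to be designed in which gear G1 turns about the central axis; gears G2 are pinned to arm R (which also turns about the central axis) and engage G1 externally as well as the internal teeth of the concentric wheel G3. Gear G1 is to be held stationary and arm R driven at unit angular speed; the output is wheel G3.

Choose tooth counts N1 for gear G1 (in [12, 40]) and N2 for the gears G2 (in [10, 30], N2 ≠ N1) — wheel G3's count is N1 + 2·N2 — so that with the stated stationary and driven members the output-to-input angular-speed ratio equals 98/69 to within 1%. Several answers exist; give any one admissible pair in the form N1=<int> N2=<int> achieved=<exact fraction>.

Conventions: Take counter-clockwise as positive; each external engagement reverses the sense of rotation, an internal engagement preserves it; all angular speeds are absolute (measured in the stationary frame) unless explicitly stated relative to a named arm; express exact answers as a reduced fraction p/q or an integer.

design class (target 98/69): planetary set
Willis with ω_sun = 0: ω_ring/ω_arm = (N1+N3)/N3; set equal to 98/69  ⇒  N3/N1 = 1/(98/69 − 1) = 69/29
N3 = N1 + 2·N2  ⇒  N2/N1 = (N3/N1 − 1)/2 = (69/29 − 1)/2 = 20/29
smallest multiple with N1 ≥ 12 and N2 ≥ 10: k = 1  ⇒  N1 = 1·29 = 29, N2 = 1·20 = 20 (N1 ≤ 40, N2 ≤ 30, N2 ≠ N1 ✓), N3 = 29 + 2·20 = 69
check: (N1+N3)/N3 with N1 = 29, N3 = 69 gives 98/69; |achieved − target| = 0 ≤ 49/3450 ✓

N1=29 N2=20 achieved=98/69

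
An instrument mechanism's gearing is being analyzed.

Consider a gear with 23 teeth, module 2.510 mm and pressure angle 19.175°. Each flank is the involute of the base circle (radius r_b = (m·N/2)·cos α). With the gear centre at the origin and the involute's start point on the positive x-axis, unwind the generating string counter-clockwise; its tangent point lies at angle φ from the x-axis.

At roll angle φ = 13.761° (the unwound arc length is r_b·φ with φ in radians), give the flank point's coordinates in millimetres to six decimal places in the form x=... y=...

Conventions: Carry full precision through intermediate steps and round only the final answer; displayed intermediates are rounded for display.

class = single-mesh tooth geometry [base-circle involute, m = 2.510, 23T]
pitch radius r_p = m·N/2 = 2.510·23/2 = 28.865000
base radius r_b = r_p·cos α = 28.865000·cos 19.175° = 27.263563
roll angle φ = 13.761° = 0.24017476 rad
x = r_b·(cos φ + φ·sin φ) = 28.038594
y = r_b·(sin φ − φ·cos φ) = 0.125180

x=28.038594 y=0.125180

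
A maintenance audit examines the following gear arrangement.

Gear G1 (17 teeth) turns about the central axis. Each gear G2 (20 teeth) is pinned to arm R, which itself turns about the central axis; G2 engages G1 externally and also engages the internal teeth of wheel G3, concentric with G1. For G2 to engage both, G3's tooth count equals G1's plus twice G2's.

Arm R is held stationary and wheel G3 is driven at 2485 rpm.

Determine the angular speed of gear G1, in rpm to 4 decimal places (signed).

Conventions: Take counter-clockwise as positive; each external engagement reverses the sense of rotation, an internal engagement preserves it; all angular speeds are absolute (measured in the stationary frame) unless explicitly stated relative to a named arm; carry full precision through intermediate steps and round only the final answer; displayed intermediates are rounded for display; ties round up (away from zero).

topology: planetary set — G1 17T / G2 20T / G3 57T, arm = carrier (Willis)
normalise by the input: solve with ω_ring = 1, then scale by 2485 rpm
ring teeth: 17 + 2·20 = 57
17(ω_sun−ω_arm) = −57(ω_ring−ω_arm),  ω_arm = 0, ω_ring = 1
ω_sun = 0 − (57/17)(1−0) = -57/17
scale: ω_sun = -57/17 × 2485 rpm = -8332.0588 rpm

-8332.0588 rpm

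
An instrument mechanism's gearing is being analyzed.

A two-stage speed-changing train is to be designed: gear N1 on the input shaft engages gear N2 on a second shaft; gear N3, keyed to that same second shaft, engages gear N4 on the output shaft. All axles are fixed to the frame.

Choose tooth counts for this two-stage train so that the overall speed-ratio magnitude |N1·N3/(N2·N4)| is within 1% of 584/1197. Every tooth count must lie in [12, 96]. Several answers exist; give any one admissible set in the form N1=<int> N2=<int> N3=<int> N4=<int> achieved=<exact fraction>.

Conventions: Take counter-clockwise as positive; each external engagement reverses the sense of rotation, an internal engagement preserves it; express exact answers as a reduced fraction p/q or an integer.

N1=16 N2=38 N3=73 N4=63 achieved=584/1197

class = fixed-axis compound train [2-stage, 584/1197 wanted]
target = 584/1197 in lowest terms: an exact hit needs N1·N3 = k·584 and N2·N4 = k·1197 for one integer k, every count in [12, 96]; additionally prefer no 1:1 stage (N1 ≠ N2, N3 ≠ N4)
k = 1: no 1:1-free in-range split of k·584 and k·1197 into factor pairs; take k = 2
k = 2: N1·N3 = 1168 = 16·73, N2·N4 = 2394 = 38·63
achieved = 16·73/(38·63) = 584/1197; |achieved − target| = 0 ≤ 146/29925 ✓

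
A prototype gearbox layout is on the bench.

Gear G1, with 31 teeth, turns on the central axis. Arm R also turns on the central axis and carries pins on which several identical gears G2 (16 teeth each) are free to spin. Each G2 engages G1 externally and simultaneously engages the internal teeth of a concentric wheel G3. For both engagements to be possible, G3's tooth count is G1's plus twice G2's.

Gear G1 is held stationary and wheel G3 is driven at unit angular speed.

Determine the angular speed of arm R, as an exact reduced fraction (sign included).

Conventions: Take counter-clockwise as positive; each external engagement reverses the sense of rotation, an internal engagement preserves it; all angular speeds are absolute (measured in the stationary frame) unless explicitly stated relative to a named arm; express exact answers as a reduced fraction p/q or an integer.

63/94

planetary set (31T centre, 16T on arm, 63T internal) — Willis relation
ring teeth: 31 + 2·16 = 63
31(ω_sun−ω_arm) = −63(ω_ring−ω_arm),  ω_sun = 0, ω_ring = 1
31(0−ω_arm) = −63(1−ω_arm)  ⇒  94·ω_arm = 63  ⇒  ω_arm = 63/94
exact speed ratio = 63/94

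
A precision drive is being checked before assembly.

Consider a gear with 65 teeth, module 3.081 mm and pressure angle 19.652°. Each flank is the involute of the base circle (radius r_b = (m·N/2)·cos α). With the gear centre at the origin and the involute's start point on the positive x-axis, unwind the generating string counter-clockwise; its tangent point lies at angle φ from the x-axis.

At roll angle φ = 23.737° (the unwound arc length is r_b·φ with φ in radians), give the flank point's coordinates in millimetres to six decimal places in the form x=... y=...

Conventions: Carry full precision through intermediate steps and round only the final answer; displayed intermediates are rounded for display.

x=102.048701 y=2.196989

class = single-mesh tooth geometry [base-circle involute, m = 3.081, 65T]
pitch radius r_p = m·N/2 = 3.081·65/2 = 100.132500
base radius r_b = r_p·cos α = 100.132500·cos 19.652° = 94.300044
roll angle φ = 23.737° = 0.41428880 rad
x = r_b·(cos φ + φ·sin φ) = 102.048701
y = r_b·(sin φ − φ·cos φ) = 2.196989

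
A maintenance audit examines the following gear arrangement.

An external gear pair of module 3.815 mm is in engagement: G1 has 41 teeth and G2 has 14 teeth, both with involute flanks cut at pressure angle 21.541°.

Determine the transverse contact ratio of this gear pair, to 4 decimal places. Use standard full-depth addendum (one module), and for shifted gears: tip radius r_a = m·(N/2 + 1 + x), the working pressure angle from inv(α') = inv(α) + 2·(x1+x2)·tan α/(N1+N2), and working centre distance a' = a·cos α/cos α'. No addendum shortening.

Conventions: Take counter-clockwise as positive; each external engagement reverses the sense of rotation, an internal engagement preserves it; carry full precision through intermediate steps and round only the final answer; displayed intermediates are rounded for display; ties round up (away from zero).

1.5343

recognized (one external pair, fixed centres): single-mesh tooth geometry, m = 3.815, N1 = 41, N2 = 14
base radii: r_b1 = 72.745102, r_b2 = 24.839791
tip radii: r_a1 = 82.022500, r_a2 = 30.520000
no profile shift: α' = α, a' = a
action lengths: √(r_a1²−r_b1²) = 37.892487, √(r_a2²−r_b2²) = 17.732884
base pitch p_b = π·m·cos α = 11.148072
CR = (37.892487 + 17.732884 − 104.912500·sin 21.54100°)/11.148072 = 1.534343
contact ratio ≈ 1.5343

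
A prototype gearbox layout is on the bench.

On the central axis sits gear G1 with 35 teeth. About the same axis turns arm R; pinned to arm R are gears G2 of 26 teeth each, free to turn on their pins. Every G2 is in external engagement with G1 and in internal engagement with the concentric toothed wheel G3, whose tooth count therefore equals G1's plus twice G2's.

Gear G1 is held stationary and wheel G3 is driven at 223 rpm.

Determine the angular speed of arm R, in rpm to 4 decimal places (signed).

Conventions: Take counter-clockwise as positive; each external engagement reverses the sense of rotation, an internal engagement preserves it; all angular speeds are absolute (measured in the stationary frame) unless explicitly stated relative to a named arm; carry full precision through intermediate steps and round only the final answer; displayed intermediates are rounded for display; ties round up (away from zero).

recognized (axles ride arm R): planetary set, 35/26/87 teeth
normalise by the input: solve with ω_ring = 1, then scale by 223 rpm
ring teeth: 35 + 2·26 = 87
35(ω_sun−ω_arm) = −87(ω_ring−ω_arm),  ω_sun = 0, ω_ring = 1
35(0−ω_arm) = −87(1−ω_arm)  ⇒  122·ω_arm = 87  ⇒  ω_arm = 87/122
scale: ω_arm = 87/122 × 223 rpm = +159.0246 rpm

+159.0246 rpm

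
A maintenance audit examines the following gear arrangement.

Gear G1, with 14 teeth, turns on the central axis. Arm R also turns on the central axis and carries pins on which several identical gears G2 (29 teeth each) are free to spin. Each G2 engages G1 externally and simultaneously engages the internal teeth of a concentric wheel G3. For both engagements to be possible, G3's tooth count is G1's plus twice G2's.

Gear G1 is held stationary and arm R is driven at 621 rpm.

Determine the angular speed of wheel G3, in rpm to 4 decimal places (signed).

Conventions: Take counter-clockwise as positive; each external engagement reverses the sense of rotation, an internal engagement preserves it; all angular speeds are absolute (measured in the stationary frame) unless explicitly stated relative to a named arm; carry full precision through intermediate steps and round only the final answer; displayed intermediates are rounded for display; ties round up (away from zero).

+741.7500 rpm

class = planetary set [G3 = 14+2·29 = 72; Willis about the carrier]
normalise by the input: solve with ω_arm = 1, then scale by 621 rpm
ring teeth: 14 + 2·29 = 72
14(ω_sun−ω_arm) = −72(ω_ring−ω_arm),  ω_sun = 0, ω_arm = 1
ω_ring = 1 − (14/72)(0−1) = 43/36
scale: ω_ring = 43/36 × 621 rpm = +741.7500 rpm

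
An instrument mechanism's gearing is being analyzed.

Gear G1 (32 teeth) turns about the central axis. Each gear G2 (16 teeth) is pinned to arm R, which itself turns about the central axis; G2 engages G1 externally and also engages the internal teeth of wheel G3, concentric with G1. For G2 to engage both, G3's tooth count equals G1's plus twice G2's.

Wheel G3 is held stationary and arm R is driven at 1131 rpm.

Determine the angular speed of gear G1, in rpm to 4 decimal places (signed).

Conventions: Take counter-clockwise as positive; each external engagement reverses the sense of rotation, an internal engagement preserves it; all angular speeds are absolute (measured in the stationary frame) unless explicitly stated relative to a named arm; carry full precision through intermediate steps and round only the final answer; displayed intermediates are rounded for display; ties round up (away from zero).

planetary set (32T centre, 16T on arm, 64T internal) — Willis relation
normalise by the input: solve with ω_arm = 1, then scale by 1131 rpm
ring teeth: 32 + 2·16 = 64
32(ω_sun−ω_arm) = −64(ω_ring−ω_arm),  ω_ring = 0, ω_arm = 1
ω_sun = 1 − (64/32)(0−1) = 3
scale: ω_sun = 3 × 1131 rpm = +3393.0000 rpm

+3393.0000 rpm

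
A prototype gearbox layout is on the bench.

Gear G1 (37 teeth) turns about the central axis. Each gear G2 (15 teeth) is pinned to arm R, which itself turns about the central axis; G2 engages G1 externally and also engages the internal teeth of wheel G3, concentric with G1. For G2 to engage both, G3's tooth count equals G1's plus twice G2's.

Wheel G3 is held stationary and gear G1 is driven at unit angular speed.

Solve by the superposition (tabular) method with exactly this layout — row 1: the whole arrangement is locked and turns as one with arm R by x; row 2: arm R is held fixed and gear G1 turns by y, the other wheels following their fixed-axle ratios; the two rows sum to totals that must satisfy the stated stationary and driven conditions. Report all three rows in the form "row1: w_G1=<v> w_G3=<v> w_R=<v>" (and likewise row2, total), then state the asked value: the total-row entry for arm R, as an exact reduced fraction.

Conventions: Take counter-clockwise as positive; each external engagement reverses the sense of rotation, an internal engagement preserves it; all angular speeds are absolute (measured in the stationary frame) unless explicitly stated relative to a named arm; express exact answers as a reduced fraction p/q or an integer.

row1: w_G1=37/104 w_G3=37/104 w_R=37/104
row2: w_G1=67/104 w_G3=-37/104 w_R=0
total: w_G1=1 w_G3=0 w_R=37/104
asked value: 37/104

recognized (axles ride arm R): planetary set, 37/15/67 teeth
superposition row 1 [locked train]: every member turns x
row 2 (arm held, sun turns y): ω_ring = −(37/67)·y, ω_arm = 0
boundary: total ω_ring = x − (37/67)·y = 0 and total ω_sun = x + y = 1  ⇒  y = 67/104, x = 37/104
row 2 ring = −(37/67)·67/104 = -37/104
totals (row 1 + row 2): sun 37/104 + 67/104 = 1, ring 37/104 + (-37/104) = 0, arm 37/104 + 0 = 37/104
asked cell (total, arm) = 37/104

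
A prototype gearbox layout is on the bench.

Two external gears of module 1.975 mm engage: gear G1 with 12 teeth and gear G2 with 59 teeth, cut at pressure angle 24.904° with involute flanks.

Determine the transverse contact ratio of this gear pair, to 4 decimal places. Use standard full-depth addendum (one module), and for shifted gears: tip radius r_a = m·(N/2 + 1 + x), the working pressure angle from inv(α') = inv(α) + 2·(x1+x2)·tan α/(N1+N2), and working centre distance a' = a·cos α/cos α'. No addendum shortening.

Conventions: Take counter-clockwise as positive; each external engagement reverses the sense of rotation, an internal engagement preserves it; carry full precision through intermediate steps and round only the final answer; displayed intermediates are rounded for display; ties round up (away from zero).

class = single-mesh tooth geometry [involute pair 12T × 59T, m = 1.975]
base radii: r_b1 = 10.748123, r_b2 = 52.844939
tip radii: r_a1 = 13.825000, r_a2 = 60.237500
no profile shift: α' = α, a' = a
action lengths: √(r_a1²−r_b1²) = 8.695313, √(r_a2²−r_b2²) = 28.913125
base pitch p_b = π·m·cos α = 5.627704
CR = (8.695313 + 28.913125 − 70.112500·sin 24.90400°)/5.627704 = 1.436487
contact ratio ≈ 1.4365

1.4365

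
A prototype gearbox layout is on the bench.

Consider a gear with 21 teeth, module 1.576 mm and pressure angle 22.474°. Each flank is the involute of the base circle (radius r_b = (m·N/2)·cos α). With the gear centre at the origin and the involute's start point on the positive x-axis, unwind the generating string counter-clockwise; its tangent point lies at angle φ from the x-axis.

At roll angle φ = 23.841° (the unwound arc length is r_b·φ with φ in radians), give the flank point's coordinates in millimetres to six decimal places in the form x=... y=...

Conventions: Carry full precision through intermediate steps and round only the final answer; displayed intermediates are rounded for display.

x=16.558260 y=0.360901

topology: single-mesh involute geometry — m = 1.576, N = 21
pitch radius r_p = m·N/2 = 1.576·21/2 = 16.548000
base radius r_b = r_p·cos α = 16.548000·cos 22.474° = 15.291231
roll angle φ = 23.841° = 0.41610395 rad
x = r_b·(cos φ + φ·sin φ) = 16.558260
y = r_b·(sin φ − φ·cos φ) = 0.360901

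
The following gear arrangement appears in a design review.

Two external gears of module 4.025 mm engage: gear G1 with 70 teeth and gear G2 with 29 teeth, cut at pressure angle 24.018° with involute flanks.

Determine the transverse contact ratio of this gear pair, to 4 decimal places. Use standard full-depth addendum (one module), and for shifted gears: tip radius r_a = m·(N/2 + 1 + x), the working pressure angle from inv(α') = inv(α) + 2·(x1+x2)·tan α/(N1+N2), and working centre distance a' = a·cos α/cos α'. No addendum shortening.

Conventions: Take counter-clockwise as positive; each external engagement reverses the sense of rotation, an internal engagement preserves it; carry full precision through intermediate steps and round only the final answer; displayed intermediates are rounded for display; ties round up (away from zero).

1.5526

topology: single-mesh involute geometry — m = 4.025, 70T/29T pair
base radii: r_b1 = 128.677709, r_b2 = 53.309337
tip radii: r_a1 = 144.900000, r_a2 = 62.387500
no profile shift: α' = α, a' = a
action lengths: √(r_a1²−r_b1²) = 66.618745, √(r_a2²−r_b2²) = 32.408560
base pitch p_b = π·m·cos α = 11.550084
CR = (66.618745 + 32.408560 − 199.237500·sin 24.01800°)/11.550084 = 1.552624
contact ratio ≈ 1.5526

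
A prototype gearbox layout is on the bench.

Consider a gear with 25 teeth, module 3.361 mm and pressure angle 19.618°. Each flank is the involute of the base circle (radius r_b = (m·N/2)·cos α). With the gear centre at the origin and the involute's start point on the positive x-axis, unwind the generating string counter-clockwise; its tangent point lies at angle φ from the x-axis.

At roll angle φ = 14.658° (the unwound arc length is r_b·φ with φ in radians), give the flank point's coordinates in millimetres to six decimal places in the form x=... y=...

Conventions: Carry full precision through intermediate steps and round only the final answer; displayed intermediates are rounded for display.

x=40.847681 y=0.219431

single-mesh involute tooth geometry (25T wheel at module 3.361)
pitch radius r_p = m·N/2 = 3.361·25/2 = 42.012500
base radius r_b = r_p·cos α = 42.012500·cos 19.618° = 39.573759
roll angle φ = 14.658° = 0.25583036 rad
x = r_b·(cos φ + φ·sin φ) = 40.847681
y = r_b·(sin φ − φ·cos φ) = 0.219431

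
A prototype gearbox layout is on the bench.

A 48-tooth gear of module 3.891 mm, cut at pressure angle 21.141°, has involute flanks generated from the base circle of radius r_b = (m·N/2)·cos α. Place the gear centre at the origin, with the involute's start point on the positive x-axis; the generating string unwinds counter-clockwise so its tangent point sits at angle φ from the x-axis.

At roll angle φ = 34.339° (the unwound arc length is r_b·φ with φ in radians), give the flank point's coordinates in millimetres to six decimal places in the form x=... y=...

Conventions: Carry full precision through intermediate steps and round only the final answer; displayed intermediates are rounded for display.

x=101.364665 y=6.028450

topology: single-mesh involute geometry — m = 3.891, N = 48
pitch radius r_p = m·N/2 = 3.891·48/2 = 93.384000
base radius r_b = r_p·cos α = 93.384000·cos 21.141° = 87.098854
roll angle φ = 34.339° = 0.59932861 rad
x = r_b·(cos φ + φ·sin φ) = 101.364665
y = r_b·(sin φ − φ·cos φ) = 6.028450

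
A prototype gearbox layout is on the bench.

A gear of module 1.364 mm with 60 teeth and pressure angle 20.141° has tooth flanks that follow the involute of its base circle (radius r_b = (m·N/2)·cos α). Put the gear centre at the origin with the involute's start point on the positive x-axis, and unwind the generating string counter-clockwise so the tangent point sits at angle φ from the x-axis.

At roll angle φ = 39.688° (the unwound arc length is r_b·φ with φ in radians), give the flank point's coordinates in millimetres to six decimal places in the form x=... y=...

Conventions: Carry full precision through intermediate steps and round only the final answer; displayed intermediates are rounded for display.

topology: single-mesh involute geometry — m = 1.364, N = 60
pitch radius r_p = m·N/2 = 1.364·60/2 = 40.920000
base radius r_b = r_p·cos α = 40.920000·cos 20.141° = 38.417664
roll angle φ = 39.688° = 0.69268627 rad
x = r_b·(cos φ + φ·sin φ) = 46.557883
y = r_b·(sin φ − φ·cos φ) = 4.055426

x=46.557883 y=4.055426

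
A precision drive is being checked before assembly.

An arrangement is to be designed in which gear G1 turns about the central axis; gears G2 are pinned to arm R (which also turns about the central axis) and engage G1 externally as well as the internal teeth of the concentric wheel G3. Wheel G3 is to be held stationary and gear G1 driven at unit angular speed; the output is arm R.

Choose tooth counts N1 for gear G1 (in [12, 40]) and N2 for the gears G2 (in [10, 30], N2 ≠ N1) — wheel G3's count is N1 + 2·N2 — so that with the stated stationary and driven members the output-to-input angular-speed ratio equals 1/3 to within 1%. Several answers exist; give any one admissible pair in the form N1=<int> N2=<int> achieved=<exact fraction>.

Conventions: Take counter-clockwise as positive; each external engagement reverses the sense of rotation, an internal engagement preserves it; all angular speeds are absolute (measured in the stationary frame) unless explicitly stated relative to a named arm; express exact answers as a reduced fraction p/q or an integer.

topology: planetary set — design target 1/3, arm = carrier (Willis)
Willis with ω_ring = 0: ω_arm/ω_sun = N1/(N1+N3); set equal to 1/3  ⇒  N3/N1 = 1/(1/3) − 1 = 2
N3 = N1 + 2·N2  ⇒  N2/N1 = (N3/N1 − 1)/2 = (2 − 1)/2 = 1/2
smallest multiple with N1 ≥ 12 and N2 ≥ 10: k = 10  ⇒  N1 = 10·2 = 20, N2 = 10·1 = 10 (N1 ≤ 40, N2 ≤ 30, N2 ≠ N1 ✓), N3 = 20 + 2·10 = 40
check: N1/(N1+N3) with N1 = 20, N3 = 40 gives 1/3; |achieved − target| = 0 ≤ 1/300 ✓

N1=20 N2=10 achieved=1/3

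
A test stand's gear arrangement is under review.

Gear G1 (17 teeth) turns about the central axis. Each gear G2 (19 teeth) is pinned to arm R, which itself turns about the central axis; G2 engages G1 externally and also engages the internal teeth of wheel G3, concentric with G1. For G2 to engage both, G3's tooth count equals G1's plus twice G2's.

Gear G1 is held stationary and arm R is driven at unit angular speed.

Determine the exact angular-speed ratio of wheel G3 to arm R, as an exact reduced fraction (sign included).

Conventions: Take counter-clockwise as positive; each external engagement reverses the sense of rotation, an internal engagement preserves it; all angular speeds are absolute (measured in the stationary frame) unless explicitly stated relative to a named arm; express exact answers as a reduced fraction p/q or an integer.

72/55

topology: planetary set — G1 17T / G2 19T / G3 55T, arm = carrier (Willis)
ring teeth: 17 + 2·19 = 55
17(ω_sun−ω_arm) = −55(ω_ring−ω_arm),  ω_sun = 0, ω_arm = 1
ω_ring = 1 − (17/55)(0−1) = 72/55
ω_out/ω_in = 72/55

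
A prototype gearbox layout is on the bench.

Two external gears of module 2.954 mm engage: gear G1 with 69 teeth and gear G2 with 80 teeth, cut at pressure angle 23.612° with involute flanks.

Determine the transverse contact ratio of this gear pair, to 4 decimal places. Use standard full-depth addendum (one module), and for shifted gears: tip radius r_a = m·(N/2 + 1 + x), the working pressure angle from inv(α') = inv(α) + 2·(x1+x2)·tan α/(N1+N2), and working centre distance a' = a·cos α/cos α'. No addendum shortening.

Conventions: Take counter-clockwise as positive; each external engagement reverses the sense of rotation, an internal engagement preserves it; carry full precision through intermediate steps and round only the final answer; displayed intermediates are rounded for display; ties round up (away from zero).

1.6294

recognized (one external pair, fixed centres): single-mesh tooth geometry, m = 2.954, N1 = 69, N2 = 80
base radii: r_b1 = 93.380728, r_b2 = 108.267510
tip radii: r_a1 = 104.867000, r_a2 = 121.114000
no profile shift: α' = α, a' = a
action lengths: √(r_a1²−r_b1²) = 47.719256, √(r_a2²−r_b2²) = 54.283950
base pitch p_b = π·m·cos α = 8.503310
CR = (47.719256 + 54.283950 − 220.073000·sin 23.61200°)/8.503310 = 1.629361
contact ratio ≈ 1.6294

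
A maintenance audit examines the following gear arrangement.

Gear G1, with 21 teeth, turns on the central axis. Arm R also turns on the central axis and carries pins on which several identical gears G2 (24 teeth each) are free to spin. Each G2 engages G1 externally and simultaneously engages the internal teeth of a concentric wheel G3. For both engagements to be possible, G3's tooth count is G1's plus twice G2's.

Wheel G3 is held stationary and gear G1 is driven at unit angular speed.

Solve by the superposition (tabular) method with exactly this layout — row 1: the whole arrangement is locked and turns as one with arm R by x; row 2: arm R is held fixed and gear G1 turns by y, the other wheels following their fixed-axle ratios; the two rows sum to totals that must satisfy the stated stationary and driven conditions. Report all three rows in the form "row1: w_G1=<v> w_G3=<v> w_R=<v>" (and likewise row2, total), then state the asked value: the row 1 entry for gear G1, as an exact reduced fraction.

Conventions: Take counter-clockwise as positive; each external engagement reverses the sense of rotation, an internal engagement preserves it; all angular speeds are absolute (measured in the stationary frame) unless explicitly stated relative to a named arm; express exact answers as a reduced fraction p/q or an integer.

row1: w_G1=7/30 w_G3=7/30 w_R=7/30
row2: w_G1=23/30 w_G3=-7/30 w_R=0
total: w_G1=1 w_G3=0 w_R=7/30
asked value: 7/30

topology: planetary set — G1 21T / G2 24T / G3 69T, arm = carrier (Willis)
superposition row 1 [locked train]: every member turns x
superposition row 2 [arm held]: sun y, ring −(21/69)·y, arm 0
boundary: total ω_ring = x − (21/69)·y = 0 and total ω_sun = x + y = 1  ⇒  y = 23/30, x = 7/30
row 2 ring = −(21/69)·23/30 = -7/30
totals (row 1 + row 2): sun 7/30 + 23/30 = 1, ring 7/30 + (-7/30) = 0, arm 7/30 + 0 = 7/30
asked cell (row1, sun) = 7/30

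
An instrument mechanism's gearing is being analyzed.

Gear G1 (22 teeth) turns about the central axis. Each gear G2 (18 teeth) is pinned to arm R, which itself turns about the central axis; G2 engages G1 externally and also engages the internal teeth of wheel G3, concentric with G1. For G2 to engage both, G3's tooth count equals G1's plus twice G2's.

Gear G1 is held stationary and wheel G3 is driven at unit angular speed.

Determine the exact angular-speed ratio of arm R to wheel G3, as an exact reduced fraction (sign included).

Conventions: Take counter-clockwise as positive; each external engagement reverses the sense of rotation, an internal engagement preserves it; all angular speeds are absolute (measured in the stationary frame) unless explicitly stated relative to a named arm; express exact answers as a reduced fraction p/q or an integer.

topology: planetary set — G1 22T / G2 18T / G3 58T, arm = carrier (Willis)
ring teeth: 22 + 2·18 = 58
22(ω_sun−ω_arm) = −58(ω_ring−ω_arm),  ω_sun = 0, ω_ring = 1
22(0−ω_arm) = −58(1−ω_arm)  ⇒  80·ω_arm = 58  ⇒  ω_arm = 29/40
ω_out/ω_in = 29/40

29/40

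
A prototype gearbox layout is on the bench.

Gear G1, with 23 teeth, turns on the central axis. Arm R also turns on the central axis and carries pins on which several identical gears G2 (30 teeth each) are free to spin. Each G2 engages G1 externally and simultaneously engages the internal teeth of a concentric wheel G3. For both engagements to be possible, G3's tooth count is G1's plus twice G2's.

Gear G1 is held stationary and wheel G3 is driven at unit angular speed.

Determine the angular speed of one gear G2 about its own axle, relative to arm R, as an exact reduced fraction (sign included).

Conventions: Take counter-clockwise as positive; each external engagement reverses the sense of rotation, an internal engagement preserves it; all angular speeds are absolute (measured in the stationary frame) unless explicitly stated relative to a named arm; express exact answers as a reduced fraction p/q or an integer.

topology: planetary set — G1 23T / G2 30T / G3 83T, arm = carrier (Willis)
ring teeth: 23 + 2·30 = 83
23(ω_sun−ω_arm) = −83(ω_ring−ω_arm),  ω_sun = 0, ω_ring = 1
23(0−ω_arm) = −83(1−ω_arm)  ⇒  106·ω_arm = 83  ⇒  ω_arm = 83/106
sun–planet mesh: 23·(0−83/106) = −30·(ω_p−ω_arm)  ⇒  ω_p−ω_arm = 1909/3180
exact speed ratio = 1909/3180

1909/3180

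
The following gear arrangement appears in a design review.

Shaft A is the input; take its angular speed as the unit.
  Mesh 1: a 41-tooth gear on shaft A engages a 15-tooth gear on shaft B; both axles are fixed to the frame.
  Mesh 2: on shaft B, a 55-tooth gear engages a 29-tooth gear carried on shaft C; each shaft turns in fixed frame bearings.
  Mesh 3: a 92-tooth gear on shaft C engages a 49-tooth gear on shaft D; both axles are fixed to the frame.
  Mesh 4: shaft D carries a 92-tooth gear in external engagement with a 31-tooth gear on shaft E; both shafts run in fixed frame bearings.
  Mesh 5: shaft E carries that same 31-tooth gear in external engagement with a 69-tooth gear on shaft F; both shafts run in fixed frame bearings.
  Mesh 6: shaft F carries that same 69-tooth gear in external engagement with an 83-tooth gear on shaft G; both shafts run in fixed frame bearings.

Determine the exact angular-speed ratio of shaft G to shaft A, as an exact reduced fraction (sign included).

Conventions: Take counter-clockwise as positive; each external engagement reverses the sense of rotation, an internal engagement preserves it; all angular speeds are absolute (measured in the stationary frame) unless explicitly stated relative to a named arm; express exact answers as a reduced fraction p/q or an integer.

class = fixed-axis compound train [6 meshes; 6 ratios multiply, 6 sense flips]
mesh 1 [41T→15T]: running ratio 41/15, sense −
mesh 2 [55T→29T]: running ratio 451/87, sense +
mesh 3 [92T→49T]: running ratio 41492/4263, sense −
mesh 4 [92T→31T]: running ratio 3817264/132153, sense +
mesh 5 [31T→69T]: running ratio 165968/12789, sense −
mesh 6 [69T→83T]: running ratio 3817264/353829, sense +
ω_out/ω_in = 3817264/353829

3817264/353829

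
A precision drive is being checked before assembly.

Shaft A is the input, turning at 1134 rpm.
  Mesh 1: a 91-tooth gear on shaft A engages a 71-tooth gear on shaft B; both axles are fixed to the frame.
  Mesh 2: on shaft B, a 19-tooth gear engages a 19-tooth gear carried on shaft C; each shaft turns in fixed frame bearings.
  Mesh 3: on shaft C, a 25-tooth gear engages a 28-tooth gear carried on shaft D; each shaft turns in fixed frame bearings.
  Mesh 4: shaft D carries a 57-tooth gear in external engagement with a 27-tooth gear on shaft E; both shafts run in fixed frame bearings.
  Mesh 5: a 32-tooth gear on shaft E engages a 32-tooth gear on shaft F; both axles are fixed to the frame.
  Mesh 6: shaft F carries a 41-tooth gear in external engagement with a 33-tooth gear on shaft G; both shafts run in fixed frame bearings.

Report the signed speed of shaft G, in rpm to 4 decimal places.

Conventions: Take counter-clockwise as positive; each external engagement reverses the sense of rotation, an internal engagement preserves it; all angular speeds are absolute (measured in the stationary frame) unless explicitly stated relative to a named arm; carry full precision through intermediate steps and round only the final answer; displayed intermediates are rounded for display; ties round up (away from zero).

class = fixed-axis compound train [6 meshes; 6 ratios multiply, 6 sense flips]
mesh 1 [91T→71T]: ω = 1134.0000×91/71 = 1453.4366 rpm, sense flips to −
mesh 2 [19T→19T]: ω = 1453.4366×19/19 = 1453.4366 rpm, sense flips to +
mesh 3 [25T→28T]: ω = 1453.4366×25/28 = 1297.7113 rpm, sense flips to −
mesh 4 [57T→27T]: ω = 1297.7113×57/27 = 2739.6127 rpm, sense flips to +
mesh 5 [32T→32T]: ω = 2739.6127×32/32 = 2739.6127 rpm, sense flips to −
mesh 6 [41T→33T]: ω = 2739.6127×41/33 = 3403.7612 rpm, sense flips to +
signed output speed = +3403.7612 rpm

+3403.7612 rpm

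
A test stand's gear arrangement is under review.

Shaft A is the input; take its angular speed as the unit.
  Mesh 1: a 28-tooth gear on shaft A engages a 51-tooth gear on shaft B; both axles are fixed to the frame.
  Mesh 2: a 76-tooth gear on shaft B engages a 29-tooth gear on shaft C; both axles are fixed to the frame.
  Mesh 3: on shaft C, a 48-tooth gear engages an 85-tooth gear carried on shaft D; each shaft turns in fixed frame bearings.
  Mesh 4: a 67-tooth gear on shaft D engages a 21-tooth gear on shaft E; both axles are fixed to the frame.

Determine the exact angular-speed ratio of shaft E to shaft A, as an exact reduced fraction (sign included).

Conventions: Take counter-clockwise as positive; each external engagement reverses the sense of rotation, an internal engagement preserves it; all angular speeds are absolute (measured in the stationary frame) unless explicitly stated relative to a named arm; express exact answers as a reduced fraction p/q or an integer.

class = fixed-axis compound train [4 meshes; 4 ratios multiply, 4 sense flips]
mesh 1 [28T→51T]: running ratio 28/51, sense −
mesh 2 [76T→29T]: running ratio 2128/1479, sense +
mesh 3 [48T→85T]: running ratio 34048/41905, sense −
mesh 4 [67T→21T]: running ratio 325888/125715, sense +
ω_out/ω_in = 325888/125715

325888/125715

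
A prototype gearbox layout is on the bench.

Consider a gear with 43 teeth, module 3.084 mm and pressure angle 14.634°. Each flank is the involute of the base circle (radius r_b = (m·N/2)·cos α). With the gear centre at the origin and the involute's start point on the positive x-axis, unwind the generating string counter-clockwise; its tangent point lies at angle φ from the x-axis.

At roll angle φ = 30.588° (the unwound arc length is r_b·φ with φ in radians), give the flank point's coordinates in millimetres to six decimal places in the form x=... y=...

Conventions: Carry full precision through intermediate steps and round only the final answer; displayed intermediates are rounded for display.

topology: single-mesh involute geometry — m = 3.084, N = 43
pitch radius r_p = m·N/2 = 3.084·43/2 = 66.306000
base radius r_b = r_p·cos α = 66.306000·cos 14.634° = 64.154995
roll angle φ = 30.588° = 0.53386131 rad
x = r_b·(cos φ + φ·sin φ) = 72.656166
y = r_b·(sin φ − φ·cos φ) = 3.162030

x=72.656166 y=3.162030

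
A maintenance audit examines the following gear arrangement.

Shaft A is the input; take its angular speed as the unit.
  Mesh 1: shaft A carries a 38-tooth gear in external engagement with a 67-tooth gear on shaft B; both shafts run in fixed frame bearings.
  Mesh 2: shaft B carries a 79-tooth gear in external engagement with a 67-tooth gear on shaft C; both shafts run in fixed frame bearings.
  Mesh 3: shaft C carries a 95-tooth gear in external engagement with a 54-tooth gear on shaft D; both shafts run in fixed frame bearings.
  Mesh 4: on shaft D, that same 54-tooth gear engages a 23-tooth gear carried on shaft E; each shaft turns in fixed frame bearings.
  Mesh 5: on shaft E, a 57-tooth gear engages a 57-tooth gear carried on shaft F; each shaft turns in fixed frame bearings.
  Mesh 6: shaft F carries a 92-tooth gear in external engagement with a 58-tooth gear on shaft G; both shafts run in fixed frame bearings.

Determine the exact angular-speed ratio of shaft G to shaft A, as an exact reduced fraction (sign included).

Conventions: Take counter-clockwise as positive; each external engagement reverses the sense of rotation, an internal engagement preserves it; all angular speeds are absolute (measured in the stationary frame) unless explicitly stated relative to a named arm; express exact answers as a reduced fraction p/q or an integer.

class = fixed-axis compound train [6 meshes; 6 ratios multiply, 6 sense flips]
mesh 1 [38T→67T]: running ratio 38/67, sense −
mesh 2 [79T→67T]: running ratio 3002/4489, sense +
mesh 3 [95T→54T]: running ratio 142595/121203, sense −
mesh 4 [54T→23T]: running ratio 285190/103247, sense +
mesh 5 [57T→57T]: running ratio 285190/103247, sense −
mesh 6 [92T→58T]: running ratio 570380/130181, sense +
ω_out/ω_in = 570380/130181

570380/130181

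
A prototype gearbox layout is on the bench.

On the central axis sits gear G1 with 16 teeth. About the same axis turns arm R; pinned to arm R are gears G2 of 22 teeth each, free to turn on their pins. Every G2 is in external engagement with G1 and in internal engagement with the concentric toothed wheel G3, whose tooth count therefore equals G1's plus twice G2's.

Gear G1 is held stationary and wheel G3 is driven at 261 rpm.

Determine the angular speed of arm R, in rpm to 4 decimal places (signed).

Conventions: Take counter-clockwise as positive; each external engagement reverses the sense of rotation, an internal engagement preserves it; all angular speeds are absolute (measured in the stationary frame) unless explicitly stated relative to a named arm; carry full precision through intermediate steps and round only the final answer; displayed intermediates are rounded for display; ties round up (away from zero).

planetary set (16T centre, 22T on arm, 60T internal) — Willis relation
normalise by the input: solve with ω_ring = 1, then scale by 261 rpm
ring teeth: 16 + 2·22 = 60
16(ω_sun−ω_arm) = −60(ω_ring−ω_arm),  ω_sun = 0, ω_ring = 1
16(0−ω_arm) = −60(1−ω_arm)  ⇒  76·ω_arm = 60  ⇒  ω_arm = 15/19
scale: ω_arm = 15/19 × 261 rpm = +206.0526 rpm

+206.0526 rpm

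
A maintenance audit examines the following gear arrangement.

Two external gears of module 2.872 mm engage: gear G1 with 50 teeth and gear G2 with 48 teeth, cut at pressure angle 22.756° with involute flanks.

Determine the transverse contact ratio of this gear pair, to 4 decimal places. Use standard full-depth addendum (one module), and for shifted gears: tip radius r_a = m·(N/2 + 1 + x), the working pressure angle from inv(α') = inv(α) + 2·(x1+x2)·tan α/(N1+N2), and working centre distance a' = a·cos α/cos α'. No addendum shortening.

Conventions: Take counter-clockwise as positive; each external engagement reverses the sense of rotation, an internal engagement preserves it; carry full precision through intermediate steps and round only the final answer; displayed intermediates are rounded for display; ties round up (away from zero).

class = single-mesh tooth geometry [involute pair 50T × 48T, m = 2.872]
base radii: r_b1 = 66.211122, r_b2 = 63.562677
tip radii: r_a1 = 74.672000, r_a2 = 71.800000
no profile shift: α' = α, a' = a
action lengths: √(r_a1²−r_b1²) = 34.525280, √(r_a2²−r_b2²) = 33.392007
base pitch p_b = π·m·cos α = 8.320335
CR = (34.525280 + 33.392007 − 140.728000·sin 22.75600°)/8.320335 = 1.620444
contact ratio ≈ 1.6204

1.6204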